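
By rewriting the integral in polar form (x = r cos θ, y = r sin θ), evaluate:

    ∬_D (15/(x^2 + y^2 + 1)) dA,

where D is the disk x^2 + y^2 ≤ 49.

The region D is 0 ≤ r ≤ 7, 0 ≤ θ ≤ 2π in polar coordinates, where x = r cos(θ), y = r sin(θ), and dA = r dr dθ.

Under the substitution, the integrand becomes 15/(r^2 + 1), so

    ∬_D (15/(x^2 + y^2 + 1)) dA = ∫_{0}^{2π} ∫_{0}^{7} (15/(r^2 + 1)) · r dr dθ.

Inner integral (in r): ∫_{0}^{7} (15/(r^2 + 1)) · r dr = 15log(50)/2.

Outer integral (in θ): ∫_{0}^{2π} (15log(50)/2) dθ = 15π log(50).

Therefore ∬_D (15/(x^2 + y^2 + 1)) dA = 15π log(50).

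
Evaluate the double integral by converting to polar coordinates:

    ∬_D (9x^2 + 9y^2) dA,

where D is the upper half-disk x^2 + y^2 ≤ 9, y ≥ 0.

The region D is 0 ≤ r ≤ 3, 0 ≤ θ ≤ π in polar coordinates, where x = r cos(θ), y = r sin(θ), and dA = r dr dθ.

Under the substitution, the integrand becomes 9r^2, so

    ∬_D (9x^2 + 9y^2) dA = ∫_{0}^{π} ∫_{0}^{3} (9r^2) · r dr dθ.

Inner integral (in r): ∫_{0}^{3} (9r^2) · r dr = 729/4.

Outer integral (in θ): ∫_{0}^{π} (729/4) dθ = 729π/4.

Therefore ∬_D (9x^2 + 9y^2) dA = 729π/4.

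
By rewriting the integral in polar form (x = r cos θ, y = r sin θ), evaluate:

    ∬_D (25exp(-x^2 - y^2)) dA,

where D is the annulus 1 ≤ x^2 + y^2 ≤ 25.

The region D is 1 ≤ r ≤ 5, 0 ≤ θ ≤ 2π in polar coordinates, where x = r cos(θ), y = r sin(θ), and dA = r dr dθ.

Under the substitution, the integrand becomes 25exp(-r^2), so

    ∬_D (25exp(-x^2 - y^2)) dA = ∫_{0}^{2π} ∫_{1}^{5} (25exp(-r^2)) · r dr dθ.

Inner integral (in r): ∫_{1}^{5} (25exp(-r^2)) · r dr = -(25 - 25exp(24))exp(-25)/2.

Outer integral (in θ): ∫_{0}^{2π} (-(25 - 25exp(24))exp(-25)/2) dθ = -25π (1 - exp(24))exp(-25).

Therefore ∬_D (25exp(-x^2 - y^2)) dA = -25π (1 - exp(24))exp(-25).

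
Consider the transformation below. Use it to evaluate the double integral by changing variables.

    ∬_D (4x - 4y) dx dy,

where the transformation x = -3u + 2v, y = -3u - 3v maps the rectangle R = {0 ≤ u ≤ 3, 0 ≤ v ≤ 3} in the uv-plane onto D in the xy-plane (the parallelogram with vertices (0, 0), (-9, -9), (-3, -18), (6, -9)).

Compute the Jacobian determinant of (x, y) with respect to (u, v):

    ∂(x,y)/∂(u,v) = | -3  2 | = (-3)(-3) - (2)(-3) = 15.
                   | -3  -3 |

Its absolute value is |J| = 15 (the area scaling factor).

Substituting x = -3u + 2v, y = -3u - 3v into the integrand,

    4x - 4y → 20v,

so the integral becomes

    ∬_R (20v) · |J| du dv = ∫_0^3 ∫_0^3 (300v) dv du.

Inner (v): 1350.
Outer (u): 4050.

Therefore ∬_D (4x - 4y) dx dy = 4050.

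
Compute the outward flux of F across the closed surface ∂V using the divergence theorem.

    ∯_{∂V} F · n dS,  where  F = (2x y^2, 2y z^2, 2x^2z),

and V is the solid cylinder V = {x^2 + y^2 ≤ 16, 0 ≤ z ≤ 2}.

By the divergence theorem,

    ∯_{∂V} F · n dS = ∭_V (∇ · F) dV.

Compute the divergence:
    ∇ · F = ∂F_x/∂x + ∂F_y/∂y + ∂F_z/∂z = 2y^2 + 2z^2 + 2x^2 = 2x^2 + 2y^2 + 2z^2.

In cylindrical coordinates, x = r cos(θ), y = r sin(θ), z = z, dV = r dr dθ dz, with 0 ≤ r ≤ 4, 0 ≤ θ ≤ 2π, 0 ≤ z ≤ 2.

The integrand, after substitution and multiplying by the volume element, becomes (2r^2 + 2z^2) · r, so

    ∭_V (∇·F) dV = ∫_0^{2π} ∫_0^{4} ∫_0^{2} (2r^2 + 2z^2) · r dz dr dθ.

Inner (z from 0 to 2): 4r (r^2 + 4/3).
Middle (r from 0 to 4): 896/3.
Outer (θ from 0 to 2π): 1792π/3.

Therefore ∯_{∂V} F · n dS = 1792π/3.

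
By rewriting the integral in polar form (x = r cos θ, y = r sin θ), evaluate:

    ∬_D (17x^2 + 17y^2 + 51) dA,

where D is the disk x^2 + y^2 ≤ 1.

The region D is 0 ≤ r ≤ 1, 0 ≤ θ ≤ 2π in polar coordinates, where x = r cos(θ), y = r sin(θ), and dA = r dr dθ.

Under the substitution, the integrand becomes 17r^2 + 51, so

    ∬_D (17x^2 + 17y^2 + 51) dA = ∫_{0}^{2π} ∫_{0}^{1} (17r^2 + 51) · r dr dθ.

Inner integral (in r): ∫_{0}^{1} (17r^2 + 51) · r dr = 119/4.

Outer integral (in θ): ∫_{0}^{2π} (119/4) dθ = 119π/2.

Therefore ∬_D (17x^2 + 17y^2 + 51) dA = 119π/2.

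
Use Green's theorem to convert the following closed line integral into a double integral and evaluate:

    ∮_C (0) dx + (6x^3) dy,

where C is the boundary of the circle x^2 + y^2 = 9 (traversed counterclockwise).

Green's theorem converts the closed line integral into a double integral over the enclosed region D:

    ∮_C P dx + Q dy = ∬_D (∂Q/∂x - ∂P/∂y) dA.

Here P = 0, Q = 6x^3, so

    ∂Q/∂x = 18x^2,    ∂P/∂y = 0,
    ∂Q/∂x - ∂P/∂y = 18x^2.

D is the region x^2 + y^2 ≤ 9. Evaluating the double integral:

In polar coordinates (x = r cos θ, y = r sin θ, dA = r dr dθ) the integrand becomes 18r^2cos(θ)^2, so

    ∬_D (18x^2) dA = ∫_0^{2π} ∫_0^{3} (18r^2cos(θ)^2) · r dr dθ.

Inner (r from 0 to 3): 729cos(θ)^2/2.
Outer (θ from 0 to 2π): 729π/2.

Therefore ∮_C P dx + Q dy = 729π/2.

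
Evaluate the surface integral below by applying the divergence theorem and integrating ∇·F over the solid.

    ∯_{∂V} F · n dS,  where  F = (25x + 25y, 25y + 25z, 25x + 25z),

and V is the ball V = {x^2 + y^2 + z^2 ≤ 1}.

By the divergence theorem,

    ∯_{∂V} F · n dS = ∭_V (∇ · F) dV.

Compute the divergence:
    ∇ · F = ∂F_x/∂x + ∂F_y/∂y + ∂F_z/∂z = 25 + 25 + 25 = 75.

In spherical coordinates, x = ρ sin(φ) cos(θ), y = ρ sin(φ) sin(θ), z = ρ cos(φ), dV = ρ^2 sin(φ) dρ dφ dθ, with 0 ≤ ρ ≤ 1, 0 ≤ φ ≤ π, 0 ≤ θ ≤ 2π.

The integrand, after substitution and multiplying by the volume element, becomes (75) · ρ^2 sin(φ), so

    ∭_V (∇·F) dV = ∫_0^{2π} ∫_0^{π} ∫_0^{1} (75) · ρ^2 sin(φ) dρ dφ dθ.

Inner (ρ from 0 to 1): 25sin(φ).
Middle (φ from 0 to π): 50.
Outer (θ from 0 to 2π): 100π.

Therefore ∯_{∂V} F · n dS = 100π.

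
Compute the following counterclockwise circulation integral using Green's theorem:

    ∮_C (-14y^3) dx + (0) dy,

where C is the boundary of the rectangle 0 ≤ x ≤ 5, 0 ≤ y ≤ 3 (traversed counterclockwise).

Green's theorem converts the closed line integral into a double integral over the enclosed region D:

    ∮_C P dx + Q dy = ∬_D (∂Q/∂x - ∂P/∂y) dA.

Here P = -14y^3, Q = 0, so

    ∂Q/∂x = 0,    ∂P/∂y = -42y^2,
    ∂Q/∂x - ∂P/∂y = 42y^2.

D is the region 0 ≤ x ≤ 5, 0 ≤ y ≤ 3. Evaluating the double integral:

    ∬_D (42y^2) dA = ∫_0^{5} ∫_0^{3} (42y^2) dy dx.

Inner (y from 0 to 3): 378.
Outer (x from 0 to 5): 1890.

Therefore ∮_C P dx + Q dy = 1890.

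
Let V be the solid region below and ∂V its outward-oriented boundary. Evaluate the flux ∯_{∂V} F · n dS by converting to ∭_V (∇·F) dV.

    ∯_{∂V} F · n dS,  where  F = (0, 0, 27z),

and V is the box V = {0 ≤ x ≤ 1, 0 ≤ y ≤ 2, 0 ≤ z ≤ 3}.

By the divergence theorem,

    ∯_{∂V} F · n dS = ∭_V (∇ · F) dV.

Compute the divergence:
    ∇ · F = ∂F_x/∂x + ∂F_y/∂y + ∂F_z/∂z = 0 + 0 + 27 = 27.

V is a rectangular box, so dV = dx dy dz with 0 ≤ x ≤ 1, 0 ≤ y ≤ 2, 0 ≤ z ≤ 3.

Integrate (27) over V as an iterated integral:

    ∭_V (∇·F) dV = ∫_0^{1} ∫_0^{2} ∫_0^{3} (27) dz dy dx.

Inner (z from 0 to 3): 81.
Middle (y from 0 to 2): 162.
Outer (x from 0 to 1): 162.

Therefore ∯_{∂V} F · n dS = 162.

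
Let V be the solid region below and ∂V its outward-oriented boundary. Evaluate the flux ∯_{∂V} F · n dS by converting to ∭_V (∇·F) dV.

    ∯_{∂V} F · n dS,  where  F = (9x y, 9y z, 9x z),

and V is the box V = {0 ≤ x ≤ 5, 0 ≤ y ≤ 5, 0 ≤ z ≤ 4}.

By the divergence theorem,

    ∯_{∂V} F · n dS = ∭_V (∇ · F) dV.

Compute the divergence:
    ∇ · F = ∂F_x/∂x + ∂F_y/∂y + ∂F_z/∂z = 9y + 9z + 9x = 9x + 9y + 9z.

V is a rectangular box, so dV = dx dy dz with 0 ≤ x ≤ 5, 0 ≤ y ≤ 5, 0 ≤ z ≤ 4.

Integrate (9x + 9y + 9z) over V as an iterated integral:

    ∭_V (∇·F) dV = ∫_0^{5} ∫_0^{5} ∫_0^{4} (9x + 9y + 9z) dz dy dx.

Inner (z from 0 to 4): 36x + 36y + 72.
Middle (y from 0 to 5): 180x + 810.
Outer (x from 0 to 5): 6300.

Therefore ∯_{∂V} F · n dS = 6300.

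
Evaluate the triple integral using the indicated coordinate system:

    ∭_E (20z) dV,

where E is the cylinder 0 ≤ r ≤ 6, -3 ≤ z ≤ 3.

In cylindrical coordinates, x = r cos(θ), y = r sin(θ), z = z, and dV = r dr dθ dz.

The integrand becomes 20z, so

    ∭_E (20z) dV = ∫_{0}^{2π} ∫_{0}^{6} ∫_{-3}^{3} (20z) · r dz dr dθ.

Inner (z): 0.
Middle (r from 0 to 6): 0.
Outer (θ): 0.

Therefore the triple integral equals 0.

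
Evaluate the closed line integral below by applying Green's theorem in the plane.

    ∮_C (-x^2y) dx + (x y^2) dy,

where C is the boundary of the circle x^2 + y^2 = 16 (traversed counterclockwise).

Green's theorem converts the closed line integral into a double integral over the enclosed region D:

    ∮_C P dx + Q dy = ∬_D (∂Q/∂x - ∂P/∂y) dA.

Here P = -x^2y, Q = x y^2, so

    ∂Q/∂x = y^2,    ∂P/∂y = -x^2,
    ∂Q/∂x - ∂P/∂y = x^2 + y^2.

D is the region x^2 + y^2 ≤ 16. Evaluating the double integral:

In polar coordinates (x = r cos θ, y = r sin θ, dA = r dr dθ) the integrand becomes r^2, so

    ∬_D (x^2 + y^2) dA = ∫_0^{2π} ∫_0^{4} (r^2) · r dr dθ.

Inner (r from 0 to 4): 64.
Outer (θ from 0 to 2π): 128π.

Therefore ∮_C P dx + Q dy = 128π.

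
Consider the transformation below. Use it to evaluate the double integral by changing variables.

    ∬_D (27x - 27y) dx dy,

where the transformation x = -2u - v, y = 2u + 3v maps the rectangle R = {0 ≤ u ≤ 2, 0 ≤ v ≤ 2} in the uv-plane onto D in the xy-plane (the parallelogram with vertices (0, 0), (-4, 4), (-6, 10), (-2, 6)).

Compute the Jacobian determinant of (x, y) with respect to (u, v):

    ∂(x,y)/∂(u,v) = | -2  -1 | = (-2)(3) - (-1)(2) = -4.
                   | 2  3 |

Its absolute value is |J| = 4 (the area scaling factor).

Substituting x = -2u - v, y = 2u + 3v into the integrand,

    27x - 27y → -108u - 108v,

so the integral becomes

    ∬_R (-108u - 108v) · |J| du dv = ∫_0^2 ∫_0^2 (-432u - 432v) dv du.

Inner (v): -864u - 864.
Outer (u): -3456.

Therefore ∬_D (27x - 27y) dx dy = -3456.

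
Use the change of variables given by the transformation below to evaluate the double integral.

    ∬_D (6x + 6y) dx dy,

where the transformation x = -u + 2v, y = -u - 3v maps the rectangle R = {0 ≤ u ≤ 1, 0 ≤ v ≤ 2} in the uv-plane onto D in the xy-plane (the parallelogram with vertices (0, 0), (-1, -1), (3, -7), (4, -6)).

Compute the Jacobian determinant of (x, y) with respect to (u, v):

    ∂(x,y)/∂(u,v) = | -1  2 | = (-1)(-3) - (2)(-1) = 5.
                   | -1  -3 |

Its absolute value is |J| = 5 (the area scaling factor).

Substituting x = -u + 2v, y = -u - 3v into the integrand,

    6x + 6y → -12u - 6v,

so the integral becomes

    ∬_R (-12u - 6v) · |J| du dv = ∫_0^1 ∫_0^2 (-60u - 30v) dv du.

Inner (v): -120u - 60.
Outer (u): -120.

Therefore ∬_D (6x + 6y) dx dy = -120.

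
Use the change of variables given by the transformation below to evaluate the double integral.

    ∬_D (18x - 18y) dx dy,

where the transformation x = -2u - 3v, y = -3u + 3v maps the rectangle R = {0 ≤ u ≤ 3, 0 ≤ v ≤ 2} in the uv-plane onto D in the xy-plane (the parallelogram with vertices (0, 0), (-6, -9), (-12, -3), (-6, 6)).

Compute the Jacobian determinant of (x, y) with respect to (u, v):

    ∂(x,y)/∂(u,v) = | -2  -3 | = (-2)(3) - (-3)(-3) = -15.
                   | -3  3 |

Its absolute value is |J| = 15 (the area scaling factor).

Substituting x = -2u - 3v, y = -3u + 3v into the integrand,

    18x - 18y → 18u - 108v,

so the integral becomes

    ∬_R (18u - 108v) · |J| du dv = ∫_0^3 ∫_0^2 (270u - 1620v) dv du.

Inner (v): 540u - 3240.
Outer (u): -7290.

Therefore ∬_D (18x - 18y) dx dy = -7290.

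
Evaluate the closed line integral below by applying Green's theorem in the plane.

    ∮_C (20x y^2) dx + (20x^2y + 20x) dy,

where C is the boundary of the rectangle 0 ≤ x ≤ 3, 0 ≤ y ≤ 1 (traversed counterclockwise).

Green's theorem converts the closed line integral into a double integral over the enclosed region D:

    ∮_C P dx + Q dy = ∬_D (∂Q/∂x - ∂P/∂y) dA.

Here P = 20x y^2, Q = 20x^2y + 20x, so

    ∂Q/∂x = 40x y + 20,    ∂P/∂y = 40x y,
    ∂Q/∂x - ∂P/∂y = 20.

D is the region 0 ≤ x ≤ 3, 0 ≤ y ≤ 1. Evaluating the double integral:

    ∬_D (20) dA = ∫_0^{3} ∫_0^{1} (20) dy dx.

Inner (y from 0 to 1): 20.
Outer (x from 0 to 3): 60.

Therefore ∮_C P dx + Q dy = 60.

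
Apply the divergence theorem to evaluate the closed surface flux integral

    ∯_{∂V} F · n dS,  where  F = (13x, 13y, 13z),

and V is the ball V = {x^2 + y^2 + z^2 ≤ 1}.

By the divergence theorem,

    ∯_{∂V} F · n dS = ∭_V (∇ · F) dV.

Compute the divergence:
    ∇ · F = ∂F_x/∂x + ∂F_y/∂y + ∂F_z/∂z = 13 + 13 + 13 = 39.

In spherical coordinates, x = ρ sin(φ) cos(θ), y = ρ sin(φ) sin(θ), z = ρ cos(φ), dV = ρ^2 sin(φ) dρ dφ dθ, with 0 ≤ ρ ≤ 1, 0 ≤ φ ≤ π, 0 ≤ θ ≤ 2π.

The integrand, after substitution and multiplying by the volume element, becomes (39) · ρ^2 sin(φ), so

    ∭_V (∇·F) dV = ∫_0^{2π} ∫_0^{π} ∫_0^{1} (39) · ρ^2 sin(φ) dρ dφ dθ.

Inner (ρ from 0 to 1): 13sin(φ).
Middle (φ from 0 to π): 26.
Outer (θ from 0 to 2π): 52π.

Therefore ∯_{∂V} F · n dS = 52π.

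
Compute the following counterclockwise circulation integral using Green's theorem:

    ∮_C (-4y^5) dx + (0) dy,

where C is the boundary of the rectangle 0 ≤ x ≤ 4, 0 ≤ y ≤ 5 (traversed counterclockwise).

Green's theorem converts the closed line integral into a double integral over the enclosed region D:

    ∮_C P dx + Q dy = ∬_D (∂Q/∂x - ∂P/∂y) dA.

Here P = -4y^5, Q = 0, so

    ∂Q/∂x = 0,    ∂P/∂y = -20y^4,
    ∂Q/∂x - ∂P/∂y = 20y^4.

D is the region 0 ≤ x ≤ 4, 0 ≤ y ≤ 5. Evaluating the double integral:

    ∬_D (20y^4) dA = ∫_0^{4} ∫_0^{5} (20y^4) dy dx.

Inner (y from 0 to 5): 12500.
Outer (x from 0 to 4): 50000.

Therefore ∮_C P dx + Q dy = 50000.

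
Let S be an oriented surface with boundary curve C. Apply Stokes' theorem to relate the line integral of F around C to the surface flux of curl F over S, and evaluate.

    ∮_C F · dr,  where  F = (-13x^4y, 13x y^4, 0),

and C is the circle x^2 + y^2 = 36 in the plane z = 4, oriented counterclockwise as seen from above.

Let S be the flat disk x^2 + y^2 ≤ 36 in the plane z = 4, with upward unit normal n̂ = ẑ. By Stokes' theorem,

    ∮_C F · dr = ∬_S (∇ × F) · n̂ dS = ∬_D (curl F)_z dA,

where D is the disk x^2 + y^2 ≤ 36.

Compute the curl of F = (-13x^4y, 13x y^4, 0):
    (∇ × F)_x = ∂F_z/∂y - ∂F_y/∂z = 0,
    (∇ × F)_y = ∂F_x/∂z - ∂F_z/∂x = 0,
    (∇ × F)_z = ∂F_y/∂x - ∂F_x/∂y = 13x^4 + 13y^4.

On z = 4, (curl F)_z = 13x^4 + 13y^4.

Convert to polar (x = r cos θ, y = r sin θ, dA = r dr dθ); the integrand becomes 13r^4(sin(θ)^4 + cos(θ)^4), so

    ∬_D (curl F)_z dA = ∫_0^{2π} ∫_0^{6} (13r^4(sin(θ)^4 + cos(θ)^4)) · r dr dθ.

Inner (r from 0 to 6): 101088sin(θ)^4 + 101088cos(θ)^4.
Outer (θ from 0 to 2π): 151632π.

Therefore ∮_C F · dr = 151632π.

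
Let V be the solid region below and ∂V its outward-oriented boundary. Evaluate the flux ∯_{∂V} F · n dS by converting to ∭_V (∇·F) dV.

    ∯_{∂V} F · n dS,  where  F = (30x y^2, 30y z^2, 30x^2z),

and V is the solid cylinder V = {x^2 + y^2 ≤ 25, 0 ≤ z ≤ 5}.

By the divergence theorem,

    ∯_{∂V} F · n dS = ∭_V (∇ · F) dV.

Compute the divergence:
    ∇ · F = ∂F_x/∂x + ∂F_y/∂y + ∂F_z/∂z = 30y^2 + 30z^2 + 30x^2 = 30x^2 + 30y^2 + 30z^2.

In cylindrical coordinates, x = r cos(θ), y = r sin(θ), z = z, dV = r dr dθ dz, with 0 ≤ r ≤ 5, 0 ≤ θ ≤ 2π, 0 ≤ z ≤ 5.

The integrand, after substitution and multiplying by the volume element, becomes (30r^2 + 30z^2) · r, so

    ∭_V (∇·F) dV = ∫_0^{2π} ∫_0^{5} ∫_0^{5} (30r^2 + 30z^2) · r dz dr dθ.

Inner (z from 0 to 5): 150r^3 + 1250r.
Middle (r from 0 to 5): 78125/2.
Outer (θ from 0 to 2π): 78125π.

Therefore ∯_{∂V} F · n dS = 78125π.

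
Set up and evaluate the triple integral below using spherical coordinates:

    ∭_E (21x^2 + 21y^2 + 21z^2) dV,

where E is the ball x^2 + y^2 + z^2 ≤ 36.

In spherical coordinates, x = ρ sin(φ) cos(θ), y = ρ sin(φ) sin(θ), z = ρ cos(φ), and dV = ρ^2 sin(φ) dρ dφ dθ.

The integrand becomes 21ρ^2, so

    ∭_E (21x^2 + 21y^2 + 21z^2) dV = ∫_{0}^{2π} ∫_{0}^{π} ∫_{0}^{6} (21ρ^2) · ρ^2 sin(φ) dρ dφ dθ.

Inner (ρ): 163296sin(φ)/5.
Middle (φ): 326592/5.
Outer (θ): 653184π/5.

Therefore the triple integral equals 653184π/5.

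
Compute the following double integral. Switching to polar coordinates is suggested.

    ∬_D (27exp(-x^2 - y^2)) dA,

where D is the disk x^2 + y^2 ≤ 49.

The region D is 0 ≤ r ≤ 7, 0 ≤ θ ≤ 2π in polar coordinates, where x = r cos(θ), y = r sin(θ), and dA = r dr dθ.

Under the substitution, the integrand becomes 27exp(-r^2), so

    ∬_D (27exp(-x^2 - y^2)) dA = ∫_{0}^{2π} ∫_{0}^{7} (27exp(-r^2)) · r dr dθ.

Inner integral (in r): ∫_{0}^{7} (27exp(-r^2)) · r dr = 27/2 - 27exp(-49)/2.

Outer integral (in θ): ∫_{0}^{2π} (27/2 - 27exp(-49)/2) dθ = -27π exp(-49) + 27π.

Therefore ∬_D (27exp(-x^2 - y^2)) dA = -27π exp(-49) + 27π.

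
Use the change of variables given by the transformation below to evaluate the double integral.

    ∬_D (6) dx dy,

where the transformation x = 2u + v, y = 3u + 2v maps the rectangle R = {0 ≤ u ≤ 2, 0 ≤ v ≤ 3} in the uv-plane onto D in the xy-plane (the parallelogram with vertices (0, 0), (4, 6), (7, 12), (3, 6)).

Compute the Jacobian determinant of (x, y) with respect to (u, v):

    ∂(x,y)/∂(u,v) = | 2  1 | = (2)(2) - (1)(3) = 1.
                   | 3  2 |

Its absolute value is |J| = 1 (the area scaling factor).

Substituting x = 2u + v, y = 3u + 2v into the integrand,

    6 → 6,

so the integral becomes

    ∬_R (6) · |J| du dv = ∫_0^2 ∫_0^3 (6) dv du.

Inner (v): 18.
Outer (u): 36.

Therefore ∬_D (6) dx dy = 36.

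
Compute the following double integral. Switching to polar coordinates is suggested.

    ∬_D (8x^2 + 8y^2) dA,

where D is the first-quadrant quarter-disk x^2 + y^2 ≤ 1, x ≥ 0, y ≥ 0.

The region D is 0 ≤ r ≤ 1, 0 ≤ θ ≤ π/2 in polar coordinates, where x = r cos(θ), y = r sin(θ), and dA = r dr dθ.

Under the substitution, the integrand becomes 8r^2, so

    ∬_D (8x^2 + 8y^2) dA = ∫_{0}^{π/2} ∫_{0}^{1} (8r^2) · r dr dθ.

Inner integral (in r): ∫_{0}^{1} (8r^2) · r dr = 2.

Outer integral (in θ): ∫_{0}^{π/2} (2) dθ = π.

Therefore ∬_D (8x^2 + 8y^2) dA = π.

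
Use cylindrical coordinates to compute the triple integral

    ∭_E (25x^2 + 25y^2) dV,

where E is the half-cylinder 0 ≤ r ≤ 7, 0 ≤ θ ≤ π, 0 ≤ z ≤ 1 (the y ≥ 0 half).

In cylindrical coordinates, x = r cos(θ), y = r sin(θ), z = z, and dV = r dr dθ dz.

The integrand becomes 25r^2, so

    ∭_E (25x^2 + 25y^2) dV = ∫_{0}^{π} ∫_{0}^{7} ∫_{0}^{1} (25r^2) · r dz dr dθ.

Inner (z): 25r^3.
Middle (r from 0 to 7): 60025/4.
Outer (θ): 60025π/4.

Therefore the triple integral equals 60025π/4.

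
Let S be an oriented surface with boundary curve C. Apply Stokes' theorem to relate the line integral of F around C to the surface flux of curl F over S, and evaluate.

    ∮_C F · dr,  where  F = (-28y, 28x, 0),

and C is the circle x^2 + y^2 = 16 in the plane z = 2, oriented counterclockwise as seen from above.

Let S be the flat disk x^2 + y^2 ≤ 16 in the plane z = 2, with upward unit normal n̂ = ẑ. By Stokes' theorem,

    ∮_C F · dr = ∬_S (∇ × F) · n̂ dS = ∬_D (curl F)_z dA,

where D is the disk x^2 + y^2 ≤ 16.

Compute the curl of F = (-28y, 28x, 0):
    (∇ × F)_x = ∂F_z/∂y - ∂F_y/∂z = 0,
    (∇ × F)_y = ∂F_x/∂z - ∂F_z/∂x = 0,
    (∇ × F)_z = ∂F_y/∂x - ∂F_x/∂y = 56.

On z = 2, (curl F)_z = 56.

Convert to polar (x = r cos θ, y = r sin θ, dA = r dr dθ); the integrand becomes 56, so

    ∬_D (curl F)_z dA = ∫_0^{2π} ∫_0^{4} (56) · r dr dθ.

Inner (r from 0 to 4): 448.
Outer (θ from 0 to 2π): 896π.

Therefore ∮_C F · dr = 896π.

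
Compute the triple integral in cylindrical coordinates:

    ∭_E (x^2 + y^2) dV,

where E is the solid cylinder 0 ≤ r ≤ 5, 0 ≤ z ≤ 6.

In cylindrical coordinates, x = r cos(θ), y = r sin(θ), z = z, and dV = r dr dθ dz.

The integrand becomes r^2, so

    ∭_E (x^2 + y^2) dV = ∫_{0}^{2π} ∫_{0}^{5} ∫_{0}^{6} (r^2) · r dz dr dθ.

Inner (z): 6r^3.
Middle (r from 0 to 5): 1875/2.
Outer (θ): 1875π.

Therefore the triple integral equals 1875π.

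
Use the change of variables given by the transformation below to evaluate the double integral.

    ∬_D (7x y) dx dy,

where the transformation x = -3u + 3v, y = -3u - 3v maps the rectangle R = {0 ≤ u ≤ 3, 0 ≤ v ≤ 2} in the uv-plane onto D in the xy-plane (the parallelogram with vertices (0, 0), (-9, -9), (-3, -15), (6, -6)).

Compute the Jacobian determinant of (x, y) with respect to (u, v):

    ∂(x,y)/∂(u,v) = | -3  3 | = (-3)(-3) - (3)(-3) = 18.
                   | -3  -3 |

Its absolute value is |J| = 18 (the area scaling factor).

Substituting x = -3u + 3v, y = -3u - 3v into the integrand,

    7x y → 63u^2 - 63v^2,

so the integral becomes

    ∬_R (63u^2 - 63v^2) · |J| du dv = ∫_0^3 ∫_0^2 (1134u^2 - 1134v^2) dv du.

Inner (v): 2268u^2 - 3024.
Outer (u): 11340.

Therefore ∬_D (7x y) dx dy = 11340.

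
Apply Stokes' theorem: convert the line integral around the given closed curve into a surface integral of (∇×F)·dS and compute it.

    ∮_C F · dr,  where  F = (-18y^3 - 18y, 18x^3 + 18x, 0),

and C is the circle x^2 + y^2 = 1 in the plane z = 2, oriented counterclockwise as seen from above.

Let S be the flat disk x^2 + y^2 ≤ 1 in the plane z = 2, with upward unit normal n̂ = ẑ. By Stokes' theorem,

    ∮_C F · dr = ∬_S (∇ × F) · n̂ dS = ∬_D (curl F)_z dA,

where D is the disk x^2 + y^2 ≤ 1.

Compute the curl of F = (-18y^3 - 18y, 18x^3 + 18x, 0):
    (∇ × F)_x = ∂F_z/∂y - ∂F_y/∂z = 0,
    (∇ × F)_y = ∂F_x/∂z - ∂F_z/∂x = 0,
    (∇ × F)_z = ∂F_y/∂x - ∂F_x/∂y = 54x^2 + 54y^2 + 36.

On z = 2, (curl F)_z = 54x^2 + 54y^2 + 36.

Convert to polar (x = r cos θ, y = r sin θ, dA = r dr dθ); the integrand becomes 54r^2 + 36, so

    ∬_D (curl F)_z dA = ∫_0^{2π} ∫_0^{1} (54r^2 + 36) · r dr dθ.

Inner (r from 0 to 1): 63/2.
Outer (θ from 0 to 2π): 63π.

Therefore ∮_C F · dr = 63π.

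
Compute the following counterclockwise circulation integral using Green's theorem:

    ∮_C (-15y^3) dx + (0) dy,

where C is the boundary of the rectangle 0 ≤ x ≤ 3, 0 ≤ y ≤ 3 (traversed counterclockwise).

Green's theorem converts the closed line integral into a double integral over the enclosed region D:

    ∮_C P dx + Q dy = ∬_D (∂Q/∂x - ∂P/∂y) dA.

Here P = -15y^3, Q = 0, so

    ∂Q/∂x = 0,    ∂P/∂y = -45y^2,
    ∂Q/∂x - ∂P/∂y = 45y^2.

D is the region 0 ≤ x ≤ 3, 0 ≤ y ≤ 3. Evaluating the double integral:

    ∬_D (45y^2) dA = ∫_0^{3} ∫_0^{3} (45y^2) dy dx.

Inner (y from 0 to 3): 405.
Outer (x from 0 to 3): 1215.

Therefore ∮_C P dx + Q dy = 1215.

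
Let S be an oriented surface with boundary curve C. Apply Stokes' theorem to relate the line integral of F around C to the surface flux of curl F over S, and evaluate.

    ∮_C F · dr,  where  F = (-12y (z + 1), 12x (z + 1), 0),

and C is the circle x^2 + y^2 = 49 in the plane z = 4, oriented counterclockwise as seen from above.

Let S be the flat disk x^2 + y^2 ≤ 49 in the plane z = 4, with upward unit normal n̂ = ẑ. By Stokes' theorem,

    ∮_C F · dr = ∬_S (∇ × F) · n̂ dS = ∬_D (curl F)_z dA,

where D is the disk x^2 + y^2 ≤ 49.

Compute the curl of F = (-12y (z + 1), 12x (z + 1), 0):
    (∇ × F)_x = ∂F_z/∂y - ∂F_y/∂z = -12x,
    (∇ × F)_y = ∂F_x/∂z - ∂F_z/∂x = -12y,
    (∇ × F)_z = ∂F_y/∂x - ∂F_x/∂y = 24z + 24.

On z = 4, (curl F)_z = 120.

Convert to polar (x = r cos θ, y = r sin θ, dA = r dr dθ); the integrand becomes 120, so

    ∬_D (curl F)_z dA = ∫_0^{2π} ∫_0^{7} (120) · r dr dθ.

Inner (r from 0 to 7): 2940.
Outer (θ from 0 to 2π): 5880π.

Therefore ∮_C F · dr = 5880π.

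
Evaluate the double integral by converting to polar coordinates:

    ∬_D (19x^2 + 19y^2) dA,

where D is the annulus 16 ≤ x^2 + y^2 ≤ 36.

The region D is 4 ≤ r ≤ 6, 0 ≤ θ ≤ 2π in polar coordinates, where x = r cos(θ), y = r sin(θ), and dA = r dr dθ.

Under the substitution, the integrand becomes 19r^2, so

    ∬_D (19x^2 + 19y^2) dA = ∫_{0}^{2π} ∫_{4}^{6} (19r^2) · r dr dθ.

Inner integral (in r): ∫_{4}^{6} (19r^2) · r dr = 4940.

Outer integral (in θ): ∫_{0}^{2π} (4940) dθ = 9880π.

Therefore ∬_D (19x^2 + 19y^2) dA = 9880π.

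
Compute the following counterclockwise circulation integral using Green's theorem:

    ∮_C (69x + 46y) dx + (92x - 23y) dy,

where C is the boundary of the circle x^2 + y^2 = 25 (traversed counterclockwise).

Green's theorem converts the closed line integral into a double integral over the enclosed region D:

    ∮_C P dx + Q dy = ∬_D (∂Q/∂x - ∂P/∂y) dA.

Here P = 69x + 46y, Q = 92x - 23y, so

    ∂Q/∂x = 92,    ∂P/∂y = 46,
    ∂Q/∂x - ∂P/∂y = 46.

D is the region x^2 + y^2 ≤ 25. Evaluating the double integral:

In polar coordinates (x = r cos θ, y = r sin θ, dA = r dr dθ) the integrand becomes 46, so

    ∬_D (46) dA = ∫_0^{2π} ∫_0^{5} (46) · r dr dθ.

Inner (r from 0 to 5): 575.
Outer (θ from 0 to 2π): 1150π.

Therefore ∮_C P dx + Q dy = 1150π.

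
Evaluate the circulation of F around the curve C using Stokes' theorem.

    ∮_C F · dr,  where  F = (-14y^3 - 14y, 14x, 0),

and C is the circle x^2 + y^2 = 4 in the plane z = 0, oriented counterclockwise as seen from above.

Let S be the flat disk x^2 + y^2 ≤ 4 in the plane z = 0, with upward unit normal n̂ = ẑ. By Stokes' theorem,

    ∮_C F · dr = ∬_S (∇ × F) · n̂ dS = ∬_D (curl F)_z dA,

where D is the disk x^2 + y^2 ≤ 4.

Compute the curl of F = (-14y^3 - 14y, 14x, 0):
    (∇ × F)_x = ∂F_z/∂y - ∂F_y/∂z = 0,
    (∇ × F)_y = ∂F_x/∂z - ∂F_z/∂x = 0,
    (∇ × F)_z = ∂F_y/∂x - ∂F_x/∂y = 42y^2 + 28.

On z = 0, (curl F)_z = 42y^2 + 28.

Convert to polar (x = r cos θ, y = r sin θ, dA = r dr dθ); the integrand becomes 42r^2sin(θ)^2 + 28, so

    ∬_D (curl F)_z dA = ∫_0^{2π} ∫_0^{2} (42r^2sin(θ)^2 + 28) · r dr dθ.

Inner (r from 0 to 2): 168sin(θ)^2 + 56.
Outer (θ from 0 to 2π): 280π.

Therefore ∮_C F · dr = 280π.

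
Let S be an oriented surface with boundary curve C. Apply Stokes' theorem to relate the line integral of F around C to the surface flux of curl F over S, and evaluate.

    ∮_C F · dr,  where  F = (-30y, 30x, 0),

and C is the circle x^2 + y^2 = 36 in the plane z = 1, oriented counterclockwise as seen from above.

Let S be the flat disk x^2 + y^2 ≤ 36 in the plane z = 1, with upward unit normal n̂ = ẑ. By Stokes' theorem,

    ∮_C F · dr = ∬_S (∇ × F) · n̂ dS = ∬_D (curl F)_z dA,

where D is the disk x^2 + y^2 ≤ 36.

Compute the curl of F = (-30y, 30x, 0):
    (∇ × F)_x = ∂F_z/∂y - ∂F_y/∂z = 0,
    (∇ × F)_y = ∂F_x/∂z - ∂F_z/∂x = 0,
    (∇ × F)_z = ∂F_y/∂x - ∂F_x/∂y = 60.

On z = 1, (curl F)_z = 60.

Convert to polar (x = r cos θ, y = r sin θ, dA = r dr dθ); the integrand becomes 60, so

    ∬_D (curl F)_z dA = ∫_0^{2π} ∫_0^{6} (60) · r dr dθ.

Inner (r from 0 to 6): 1080.
Outer (θ from 0 to 2π): 2160π.

Therefore ∮_C F · dr = 2160π.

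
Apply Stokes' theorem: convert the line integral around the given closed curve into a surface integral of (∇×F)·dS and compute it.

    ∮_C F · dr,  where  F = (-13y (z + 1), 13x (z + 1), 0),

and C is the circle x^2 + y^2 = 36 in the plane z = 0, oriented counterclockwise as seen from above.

Let S be the flat disk x^2 + y^2 ≤ 36 in the plane z = 0, with upward unit normal n̂ = ẑ. By Stokes' theorem,

    ∮_C F · dr = ∬_S (∇ × F) · n̂ dS = ∬_D (curl F)_z dA,

where D is the disk x^2 + y^2 ≤ 36.

Compute the curl of F = (-13y (z + 1), 13x (z + 1), 0):
    (∇ × F)_x = ∂F_z/∂y - ∂F_y/∂z = -13x,
    (∇ × F)_y = ∂F_x/∂z - ∂F_z/∂x = -13y,
    (∇ × F)_z = ∂F_y/∂x - ∂F_x/∂y = 26z + 26.

On z = 0, (curl F)_z = 26.

Convert to polar (x = r cos θ, y = r sin θ, dA = r dr dθ); the integrand becomes 26, so

    ∬_D (curl F)_z dA = ∫_0^{2π} ∫_0^{6} (26) · r dr dθ.

Inner (r from 0 to 6): 468.
Outer (θ from 0 to 2π): 936π.

Therefore ∮_C F · dr = 936π.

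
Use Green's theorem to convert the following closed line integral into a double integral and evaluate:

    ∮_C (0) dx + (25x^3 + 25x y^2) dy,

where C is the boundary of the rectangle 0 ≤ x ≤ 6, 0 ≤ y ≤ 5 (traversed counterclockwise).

Green's theorem converts the closed line integral into a double integral over the enclosed region D:

    ∮_C P dx + Q dy = ∬_D (∂Q/∂x - ∂P/∂y) dA.

Here P = 0, Q = 25x^3 + 25x y^2, so

    ∂Q/∂x = 75x^2 + 25y^2,    ∂P/∂y = 0,
    ∂Q/∂x - ∂P/∂y = 75x^2 + 25y^2.

D is the region 0 ≤ x ≤ 6, 0 ≤ y ≤ 5. Evaluating the double integral:

    ∬_D (75x^2 + 25y^2) dA = ∫_0^{6} ∫_0^{5} (75x^2 + 25y^2) dy dx.

Inner (y from 0 to 5): 375x^2 + 3125/3.
Outer (x from 0 to 6): 33250.

Therefore ∮_C P dx + Q dy = 33250.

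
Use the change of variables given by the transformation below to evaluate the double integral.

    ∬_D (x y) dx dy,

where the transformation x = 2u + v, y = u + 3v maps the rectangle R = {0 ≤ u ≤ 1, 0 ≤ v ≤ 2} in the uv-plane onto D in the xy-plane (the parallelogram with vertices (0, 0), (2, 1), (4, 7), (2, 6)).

Compute the Jacobian determinant of (x, y) with respect to (u, v):

    ∂(x,y)/∂(u,v) = | 2  1 | = (2)(3) - (1)(1) = 5.
                   | 1  3 |

Its absolute value is |J| = 5 (the area scaling factor).

Substituting x = 2u + v, y = u + 3v into the integrand,

    x y → 2u^2 + 7u v + 3v^2,

so the integral becomes

    ∬_R (2u^2 + 7u v + 3v^2) · |J| du dv = ∫_0^1 ∫_0^2 (10u^2 + 35u v + 15v^2) dv du.

Inner (v): 20u^2 + 70u + 40.
Outer (u): 245/3.

Therefore ∬_D (x y) dx dy = 245/3.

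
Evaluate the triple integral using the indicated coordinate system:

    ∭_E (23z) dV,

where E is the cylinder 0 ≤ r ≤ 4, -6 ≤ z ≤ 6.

In cylindrical coordinates, x = r cos(θ), y = r sin(θ), z = z, and dV = r dr dθ dz.

The integrand becomes 23z, so

    ∭_E (23z) dV = ∫_{0}^{2π} ∫_{0}^{4} ∫_{-6}^{6} (23z) · r dz dr dθ.

Inner (z): 0.
Middle (r from 0 to 4): 0.
Outer (θ): 0.

Therefore the triple integral equals 0.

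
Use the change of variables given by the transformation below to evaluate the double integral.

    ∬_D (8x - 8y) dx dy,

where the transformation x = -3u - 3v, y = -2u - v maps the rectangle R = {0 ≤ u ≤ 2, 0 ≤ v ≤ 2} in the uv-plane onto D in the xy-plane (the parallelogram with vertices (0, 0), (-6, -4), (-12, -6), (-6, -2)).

Compute the Jacobian determinant of (x, y) with respect to (u, v):

    ∂(x,y)/∂(u,v) = | -3  -3 | = (-3)(-1) - (-3)(-2) = -3.
                   | -2  -1 |

Its absolute value is |J| = 3 (the area scaling factor).

Substituting x = -3u - 3v, y = -2u - v into the integrand,

    8x - 8y → -8u - 16v,

so the integral becomes

    ∬_R (-8u - 16v) · |J| du dv = ∫_0^2 ∫_0^2 (-24u - 48v) dv du.

Inner (v): -48u - 96.
Outer (u): -288.

Therefore ∬_D (8x - 8y) dx dy = -288.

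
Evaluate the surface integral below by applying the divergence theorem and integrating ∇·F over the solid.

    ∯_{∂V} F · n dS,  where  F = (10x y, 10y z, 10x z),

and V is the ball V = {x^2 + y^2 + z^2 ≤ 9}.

By the divergence theorem,

    ∯_{∂V} F · n dS = ∭_V (∇ · F) dV.

Compute the divergence:
    ∇ · F = ∂F_x/∂x + ∂F_y/∂y + ∂F_z/∂z = 10y + 10z + 10x = 10x + 10y + 10z.

In spherical coordinates, x = ρ sin(φ) cos(θ), y = ρ sin(φ) sin(θ), z = ρ cos(φ), dV = ρ^2 sin(φ) dρ dφ dθ, with 0 ≤ ρ ≤ 3, 0 ≤ φ ≤ π, 0 ≤ θ ≤ 2π.

The integrand, after substitution and multiplying by the volume element, becomes (10ρ (sqrt(2)sin(φ)sin(θ + π/4) + cos(φ))) · ρ^2 sin(φ), so

    ∭_V (∇·F) dV = ∫_0^{2π} ∫_0^{π} ∫_0^{3} (10ρ (sqrt(2)sin(φ)sin(θ + π/4) + cos(φ))) · ρ^2 sin(φ) dρ dφ dθ.

Inner (ρ from 0 to 3): 405(sqrt(2)sin(φ)sin(θ + π/4) + cos(φ))sin(φ)/2.
Middle (φ from 0 to π): 405sqrt(2)π sin(θ + π/4)/4.
Outer (θ from 0 to 2π): 0.

Therefore ∯_{∂V} F · n dS = 0.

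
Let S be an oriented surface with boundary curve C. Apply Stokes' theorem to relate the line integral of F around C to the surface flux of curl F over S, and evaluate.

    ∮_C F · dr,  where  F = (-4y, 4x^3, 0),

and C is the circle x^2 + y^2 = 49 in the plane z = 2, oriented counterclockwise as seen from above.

Let S be the flat disk x^2 + y^2 ≤ 49 in the plane z = 2, with upward unit normal n̂ = ẑ. By Stokes' theorem,

    ∮_C F · dr = ∬_S (∇ × F) · n̂ dS = ∬_D (curl F)_z dA,

where D is the disk x^2 + y^2 ≤ 49.

Compute the curl of F = (-4y, 4x^3, 0):
    (∇ × F)_x = ∂F_z/∂y - ∂F_y/∂z = 0,
    (∇ × F)_y = ∂F_x/∂z - ∂F_z/∂x = 0,
    (∇ × F)_z = ∂F_y/∂x - ∂F_x/∂y = 12x^2 + 4.

On z = 2, (curl F)_z = 12x^2 + 4.

Convert to polar (x = r cos θ, y = r sin θ, dA = r dr dθ); the integrand becomes 12r^2cos(θ)^2 + 4, so

    ∬_D (curl F)_z dA = ∫_0^{2π} ∫_0^{7} (12r^2cos(θ)^2 + 4) · r dr dθ.

Inner (r from 0 to 7): 7203cos(θ)^2 + 98.
Outer (θ from 0 to 2π): 7399π.

Therefore ∮_C F · dr = 7399π.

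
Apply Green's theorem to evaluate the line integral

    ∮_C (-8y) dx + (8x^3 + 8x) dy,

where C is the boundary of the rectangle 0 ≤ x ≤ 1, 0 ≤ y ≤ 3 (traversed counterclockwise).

Green's theorem converts the closed line integral into a double integral over the enclosed region D:

    ∮_C P dx + Q dy = ∬_D (∂Q/∂x - ∂P/∂y) dA.

Here P = -8y, Q = 8x^3 + 8x, so

    ∂Q/∂x = 24x^2 + 8,    ∂P/∂y = -8,
    ∂Q/∂x - ∂P/∂y = 24x^2 + 16.

D is the region 0 ≤ x ≤ 1, 0 ≤ y ≤ 3. Evaluating the double integral:

    ∬_D (24x^2 + 16) dA = ∫_0^{1} ∫_0^{3} (24x^2 + 16) dy dx.

Inner (y from 0 to 3): 72x^2 + 48.
Outer (x from 0 to 1): 72.

Therefore ∮_C P dx + Q dy = 72.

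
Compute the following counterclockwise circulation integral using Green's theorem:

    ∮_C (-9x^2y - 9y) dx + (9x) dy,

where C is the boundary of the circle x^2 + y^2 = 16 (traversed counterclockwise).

Green's theorem converts the closed line integral into a double integral over the enclosed region D:

    ∮_C P dx + Q dy = ∬_D (∂Q/∂x - ∂P/∂y) dA.

Here P = -9x^2y - 9y, Q = 9x, so

    ∂Q/∂x = 9,    ∂P/∂y = -9x^2 - 9,
    ∂Q/∂x - ∂P/∂y = 9x^2 + 18.

D is the region x^2 + y^2 ≤ 16. Evaluating the double integral:

In polar coordinates (x = r cos θ, y = r sin θ, dA = r dr dθ) the integrand becomes 9r^2cos(θ)^2 + 18, so

    ∬_D (9x^2 + 18) dA = ∫_0^{2π} ∫_0^{4} (9r^2cos(θ)^2 + 18) · r dr dθ.

Inner (r from 0 to 4): 576cos(θ)^2 + 144.
Outer (θ from 0 to 2π): 864π.

Therefore ∮_C P dx + Q dy = 864π.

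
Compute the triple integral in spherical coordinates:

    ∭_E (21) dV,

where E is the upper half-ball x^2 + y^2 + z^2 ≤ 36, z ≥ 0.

In spherical coordinates, x = ρ sin(φ) cos(θ), y = ρ sin(φ) sin(θ), z = ρ cos(φ), and dV = ρ^2 sin(φ) dρ dφ dθ.

The integrand becomes 21, so

    ∭_E (21) dV = ∫_{0}^{2π} ∫_{0}^{π/2} ∫_{0}^{6} (21) · ρ^2 sin(φ) dρ dφ dθ.

Inner (ρ): 1512sin(φ).
Middle (φ): 1512.
Outer (θ): 3024π.

Therefore the triple integral equals 3024π.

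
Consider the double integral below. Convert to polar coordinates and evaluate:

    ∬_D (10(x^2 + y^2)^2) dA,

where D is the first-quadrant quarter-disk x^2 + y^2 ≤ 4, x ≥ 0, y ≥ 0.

The region D is 0 ≤ r ≤ 2, 0 ≤ θ ≤ π/2 in polar coordinates, where x = r cos(θ), y = r sin(θ), and dA = r dr dθ.

Under the substitution, the integrand becomes 10r^4, so

    ∬_D (10(x^2 + y^2)^2) dA = ∫_{0}^{π/2} ∫_{0}^{2} (10r^4) · r dr dθ.

Inner integral (in r): ∫_{0}^{2} (10r^4) · r dr = 320/3.

Outer integral (in θ): ∫_{0}^{π/2} (320/3) dθ = 160π/3.

Therefore ∬_D (10(x^2 + y^2)^2) dA = 160π/3.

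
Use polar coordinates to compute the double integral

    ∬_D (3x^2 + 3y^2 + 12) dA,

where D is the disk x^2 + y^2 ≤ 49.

The region D is 0 ≤ r ≤ 7, 0 ≤ θ ≤ 2π in polar coordinates, where x = r cos(θ), y = r sin(θ), and dA = r dr dθ.

Under the substitution, the integrand becomes 3r^2 + 12, so

    ∬_D (3x^2 + 3y^2 + 12) dA = ∫_{0}^{2π} ∫_{0}^{7} (3r^2 + 12) · r dr dθ.

Inner integral (in r): ∫_{0}^{7} (3r^2 + 12) · r dr = 8379/4.

Outer integral (in θ): ∫_{0}^{2π} (8379/4) dθ = 8379π/2.

Therefore ∬_D (3x^2 + 3y^2 + 12) dA = 8379π/2.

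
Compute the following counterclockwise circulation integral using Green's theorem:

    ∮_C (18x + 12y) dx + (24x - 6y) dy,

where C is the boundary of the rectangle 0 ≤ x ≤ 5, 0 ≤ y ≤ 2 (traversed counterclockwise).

Green's theorem converts the closed line integral into a double integral over the enclosed region D:

    ∮_C P dx + Q dy = ∬_D (∂Q/∂x - ∂P/∂y) dA.

Here P = 18x + 12y, Q = 24x - 6y, so

    ∂Q/∂x = 24,    ∂P/∂y = 12,
    ∂Q/∂x - ∂P/∂y = 12.

D is the region 0 ≤ x ≤ 5, 0 ≤ y ≤ 2. Evaluating the double integral:

    ∬_D (12) dA = ∫_0^{5} ∫_0^{2} (12) dy dx.

Inner (y from 0 to 2): 24.
Outer (x from 0 to 5): 120.

Therefore ∮_C P dx + Q dy = 120.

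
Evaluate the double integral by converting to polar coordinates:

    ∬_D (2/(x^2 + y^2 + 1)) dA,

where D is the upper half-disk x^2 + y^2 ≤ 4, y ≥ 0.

The region D is 0 ≤ r ≤ 2, 0 ≤ θ ≤ π in polar coordinates, where x = r cos(θ), y = r sin(θ), and dA = r dr dθ.

Under the substitution, the integrand becomes 2/(r^2 + 1), so

    ∬_D (2/(x^2 + y^2 + 1)) dA = ∫_{0}^{π} ∫_{0}^{2} (2/(r^2 + 1)) · r dr dθ.

Inner integral (in r): ∫_{0}^{2} (2/(r^2 + 1)) · r dr = log(5).

Outer integral (in θ): ∫_{0}^{π} (log(5)) dθ = π log(5).

Therefore ∬_D (2/(x^2 + y^2 + 1)) dA = π log(5).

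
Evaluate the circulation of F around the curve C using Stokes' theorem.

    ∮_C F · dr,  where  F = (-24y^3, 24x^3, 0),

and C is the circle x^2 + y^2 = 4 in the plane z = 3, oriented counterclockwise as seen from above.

Let S be the flat disk x^2 + y^2 ≤ 4 in the plane z = 3, with upward unit normal n̂ = ẑ. By Stokes' theorem,

    ∮_C F · dr = ∬_S (∇ × F) · n̂ dS = ∬_D (curl F)_z dA,

where D is the disk x^2 + y^2 ≤ 4.

Compute the curl of F = (-24y^3, 24x^3, 0):
    (∇ × F)_x = ∂F_z/∂y - ∂F_y/∂z = 0,
    (∇ × F)_y = ∂F_x/∂z - ∂F_z/∂x = 0,
    (∇ × F)_z = ∂F_y/∂x - ∂F_x/∂y = 72x^2 + 72y^2.

On z = 3, (curl F)_z = 72x^2 + 72y^2.

Convert to polar (x = r cos θ, y = r sin θ, dA = r dr dθ); the integrand becomes 72r^2, so

    ∬_D (curl F)_z dA = ∫_0^{2π} ∫_0^{2} (72r^2) · r dr dθ.

Inner (r from 0 to 2): 288.
Outer (θ from 0 to 2π): 576π.

Therefore ∮_C F · dr = 576π.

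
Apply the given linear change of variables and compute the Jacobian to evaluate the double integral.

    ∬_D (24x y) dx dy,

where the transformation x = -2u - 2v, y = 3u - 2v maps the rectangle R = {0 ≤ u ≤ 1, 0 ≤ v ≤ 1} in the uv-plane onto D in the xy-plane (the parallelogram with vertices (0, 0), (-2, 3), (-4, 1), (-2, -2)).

Compute the Jacobian determinant of (x, y) with respect to (u, v):

    ∂(x,y)/∂(u,v) = | -2  -2 | = (-2)(-2) - (-2)(3) = 10.
                   | 3  -2 |

Its absolute value is |J| = 10 (the area scaling factor).

Substituting x = -2u - 2v, y = 3u - 2v into the integrand,

    24x y → -144u^2 - 48u v + 96v^2,

so the integral becomes

    ∬_R (-144u^2 - 48u v + 96v^2) · |J| du dv = ∫_0^1 ∫_0^1 (-1440u^2 - 480u v + 960v^2) dv du.

Inner (v): -1440u^2 - 240u + 320.
Outer (u): -280.

Therefore ∬_D (24x y) dx dy = -280.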